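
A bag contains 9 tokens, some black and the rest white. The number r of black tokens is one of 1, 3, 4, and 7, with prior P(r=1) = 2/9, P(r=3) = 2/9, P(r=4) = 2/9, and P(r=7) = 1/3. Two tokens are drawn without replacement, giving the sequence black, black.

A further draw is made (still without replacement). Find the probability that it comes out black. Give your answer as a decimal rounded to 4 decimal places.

Compute the likelihood of the observed sequence for each case: P(data | r = 1) = (1/9)(0/8) = 0; P(data | r = 3) = (3/9)(2/8) = 1/12; P(data | r = 4) = (4/9)(3/8) = 1/6; P(data | r = 7) = (7/9)(6/8) = 7/12.
The prior-weighted likelihoods are 2/9 · 0 = 0, 2/9 · 1/12 = 1/54, 2/9 · 1/6 = 1/27, 1/3 · 7/12 = 7/36; these sum to 1/4.
Dividing through by the total gives posterior P(r = 1 | data) = 0, P(r = 3 | data) = 2/27, P(r = 4 | data) = 4/27, P(r = 7 | data) = 7/9.
The predictive probability is P(black next | data) = (1/7)(2/27) + (2/7)(4/27) + (5/7)(7/9) = 115/189.

0.6085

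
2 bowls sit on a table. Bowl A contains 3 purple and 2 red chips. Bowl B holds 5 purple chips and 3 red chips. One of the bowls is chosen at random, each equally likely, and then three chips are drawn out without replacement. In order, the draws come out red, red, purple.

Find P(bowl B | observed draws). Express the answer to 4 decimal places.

For each hypothesis, P(data | H) works out to: P(data | bowl A) = (2/5)(1/4)(3/3) = 1/10; P(data | bowl B) = (3/8)(2/7)(5/6) = 5/56.
Multiplying each by its prior: 1/2 · 1/10 = 1/20, 1/2 · 5/56 = 5/112; summing to 53/560.
By Bayes' rule, P(bowl B | data) = (5/112) / (53/560) = 25/53.

0.4717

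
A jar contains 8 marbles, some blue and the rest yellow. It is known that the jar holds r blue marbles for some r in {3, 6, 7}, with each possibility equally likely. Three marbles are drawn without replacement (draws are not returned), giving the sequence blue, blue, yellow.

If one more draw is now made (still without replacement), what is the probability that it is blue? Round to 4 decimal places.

Compute the likelihood of the observed sequence for each case: P(data | r = 3) = (3/8)(2/7)(5/6) = 5/56; P(data | r = 6) = (6/8)(5/7)(2/6) = 5/28; P(data | r = 7) = (7/8)(6/7)(1/6) = 1/8.
The prior-weighted likelihoods are 1/3 · 5/56 = 5/168, 1/3 · 5/28 = 5/84, 1/3 · 1/8 = 1/24; summing to 11/84.
The posterior is then P(r = 3 | data) = 5/22, P(r = 6 | data) = 5/11, P(r = 7 | data) = 7/22.
Averaging over the posterior, P(blue next | data) = (1/5)(5/22) + (4/5)(5/11) + (1)(7/22) = 8/11.

0.7273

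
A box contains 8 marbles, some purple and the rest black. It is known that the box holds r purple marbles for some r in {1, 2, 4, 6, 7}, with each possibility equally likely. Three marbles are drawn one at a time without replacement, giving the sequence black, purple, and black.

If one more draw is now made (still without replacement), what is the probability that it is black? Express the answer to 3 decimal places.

0.674

Compute the likelihood of the observed sequence for each case: P(data | r = 1) = (7/8)(1/7)(6/6) = 1/8; P(data | r = 2) = (6/8)(2/7)(5/6) = 5/28; P(data | r = 4) = (4/8)(4/7)(3/6) = 1/7; P(data | r = 6) = (2/8)(6/7)(1/6) = 1/28; P(data | r = 7) = (1/8)(7/7)(0/6) = 0.
Multiplying each by its prior: 1/5 · 1/8 = 1/40, 1/5 · 5/28 = 1/28, 1/5 · 1/7 = 1/35, 1/5 · 1/28 = 1/140, 1/5 · 0 = 0; with total 27/280.
Dividing through by the total gives posterior P(r = 1 | data) = 7/27, P(r = 2 | data) = 10/27, P(r = 4 | data) = 8/27, P(r = 6 | data) = 2/27, P(r = 7 | data) = 0.
Averaging over the posterior, P(black next | data) = (1)(7/27) + (4/5)(10/27) + (2/5)(8/27) + (0)(2/27) = 91/135.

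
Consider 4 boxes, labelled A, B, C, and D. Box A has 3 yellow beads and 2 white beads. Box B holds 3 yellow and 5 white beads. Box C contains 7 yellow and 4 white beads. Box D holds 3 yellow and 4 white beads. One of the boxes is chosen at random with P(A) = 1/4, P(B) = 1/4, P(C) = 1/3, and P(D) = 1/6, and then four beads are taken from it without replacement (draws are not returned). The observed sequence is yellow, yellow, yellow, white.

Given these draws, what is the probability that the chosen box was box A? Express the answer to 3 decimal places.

0.359

Under each hypothesis, the probability of the observed sequence is: P(data | box A) = (3/5)(2/4)(1/3)(2/2) = 0.1; P(data | box B) = (3/8)(2/7)(1/6)(5/5) = 0.017857; P(data | box C) = (7/11)(6/10)(5/9)(4/8) = 0.10606; P(data | box D) = (3/7)(2/6)(1/5)(4/4) = 0.028571.
Multiplying each by its prior: 1/4 · 0.1 = 0.025, 1/4 · 0.017857 = 0.0044643, 1/3 · 0.10606 = 0.035354, 1/6 · 0.028571 = 0.0047619; summing to 0.06958.
So P(box A | data) = (0.025) / (0.06958) = 0.3593.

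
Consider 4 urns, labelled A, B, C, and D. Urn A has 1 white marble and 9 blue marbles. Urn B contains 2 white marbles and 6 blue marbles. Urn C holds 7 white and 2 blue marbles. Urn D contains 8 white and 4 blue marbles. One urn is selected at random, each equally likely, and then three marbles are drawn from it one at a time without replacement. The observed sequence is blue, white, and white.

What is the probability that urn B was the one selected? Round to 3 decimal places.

0.096

Compute the likelihood of the observed sequence for each case: P(data | urn A) = (9/10)(1/9)(0/8) = 0; P(data | urn B) = (6/8)(2/7)(1/6) = 0.035714; P(data | urn C) = (2/9)(7/8)(6/7) = 0.16667; P(data | urn D) = (4/12)(8/11)(7/10) = 0.1697.
Weighting by the prior gives 1/4 · 0 = 0, 1/4 · 0.035714 = 0.0089286, 1/4 · 0.16667 = 0.041667, 1/4 · 0.1697 = 0.042424; summing to 0.093019.
So P(urn B | data) = (0.0089286) / (0.093019) = 0.095986.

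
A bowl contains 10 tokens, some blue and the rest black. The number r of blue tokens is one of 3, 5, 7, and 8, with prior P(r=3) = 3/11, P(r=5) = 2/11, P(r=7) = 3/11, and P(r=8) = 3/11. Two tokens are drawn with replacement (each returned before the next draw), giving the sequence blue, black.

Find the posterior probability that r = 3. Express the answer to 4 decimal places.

Under each hypothesis, the probability of the observed sequence is: P(data | r = 3) = (3/10)(7/10) = 0.21; P(data | r = 5) = (5/10)(5/10) = 0.25; P(data | r = 7) = (7/10)(3/10) = 0.21; P(data | r = 8) = (8/10)(2/10) = 0.16.
Weighting by the prior gives 3/11 · 0.21 = 0.057273, 2/11 · 0.25 = 0.045455, 3/11 · 0.21 = 0.057273, 3/11 · 0.16 = 0.043636; with total 0.20364.
Therefore the posterior P(r = 3 | data) = (0.057273) / (0.20364) = 0.28125.

0.2813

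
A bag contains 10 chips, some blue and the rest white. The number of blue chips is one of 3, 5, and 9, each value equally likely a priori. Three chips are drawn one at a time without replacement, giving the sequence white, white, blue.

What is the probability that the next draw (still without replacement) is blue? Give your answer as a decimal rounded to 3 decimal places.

Under each hypothesis, the probability of the observed sequence is: P(data | r = 3) = (7/10)(6/9)(3/8) = 0.175; P(data | r = 5) = (5/10)(4/9)(5/8) = 0.13889; P(data | r = 9) = (1/10)(0/9) = 0.
The prior-weighted likelihoods are 1/3 · 0.175 = 0.058333, 1/3 · 0.13889 = 0.046296, 1/3 · 0 = 0; these sum to 0.10463.
Normalising, the posterior is P(r = 3 | data) = 0.55752, P(r = 5 | data) = 0.44248, P(r = 9 | data) = 0.
So P(blue next | data) = Σ P(blue next | H) P(H | data) = (2/7)(0.55752) + (4/7)(0.44248) = 0.41214.

0.412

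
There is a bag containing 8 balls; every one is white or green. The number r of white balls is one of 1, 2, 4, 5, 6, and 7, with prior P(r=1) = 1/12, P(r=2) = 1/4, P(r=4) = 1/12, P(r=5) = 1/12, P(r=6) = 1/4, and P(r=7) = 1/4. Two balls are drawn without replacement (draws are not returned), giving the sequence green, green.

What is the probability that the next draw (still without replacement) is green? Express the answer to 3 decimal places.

Compute the likelihood of the observed sequence for each case: P(data | r = 1) = (7/8)(6/7) = 3/4; P(data | r = 2) = (6/8)(5/7) = 15/28; P(data | r = 4) = (4/8)(3/7) = 3/14; P(data | r = 5) = (3/8)(2/7) = 3/28; P(data | r = 6) = (2/8)(1/7) = 1/28; P(data | r = 7) = (1/8)(0/7) = 0.
Multiplying each by its prior: 1/12 · 3/4 = 1/16, 1/4 · 15/28 = 15/112, 1/12 · 3/14 = 1/56, 1/12 · 3/28 = 1/112, 1/4 · 1/28 = 1/112, 1/4 · 0 = 0; with total 13/56.
Normalising, the posterior is P(r = 1 | data) = 7/26, P(r = 2 | data) = 15/26, P(r = 4 | data) = 1/13, P(r = 5 | data) = 1/26, P(r = 6 | data) = 1/26, P(r = 7 | data) = 0.
So P(green next | data) = Σ P(green next | H) P(H | data) = (5/6)(7/26) + (2/3)(15/26) + (1/3)(1/13) + (1/6)(1/26) + (0)(1/26) = 25/39.

0.641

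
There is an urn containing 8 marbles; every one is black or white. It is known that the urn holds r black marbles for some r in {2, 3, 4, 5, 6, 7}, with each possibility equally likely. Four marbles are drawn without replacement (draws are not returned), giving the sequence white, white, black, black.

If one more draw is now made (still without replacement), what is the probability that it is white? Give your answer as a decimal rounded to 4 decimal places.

For each hypothesis, P(data | H) works out to: P(data | r = 2) = (6/8)(5/7)(2/6)(1/5) = 1/28; P(data | r = 3) = (5/8)(4/7)(3/6)(2/5) = 1/14; P(data | r = 4) = (4/8)(3/7)(4/6)(3/5) = 3/35; P(data | r = 5) = (3/8)(2/7)(5/6)(4/5) = 1/14; P(data | r = 6) = (2/8)(1/7)(6/6)(5/5) = 1/28; P(data | r = 7) = (1/8)(0/7) = 0.
Multiplying each by its prior: 1/6 · 1/28 = 1/168, 1/6 · 1/14 = 1/84, 1/6 · 3/35 = 1/70, 1/6 · 1/14 = 1/84, 1/6 · 1/28 = 1/168, 1/6 · 0 = 0; summing to 1/20.
Dividing through by the total gives posterior P(r = 2 | data) = 5/42, P(r = 3 | data) = 5/21, P(r = 4 | data) = 2/7, P(r = 5 | data) = 5/21, P(r = 6 | data) = 5/42, P(r = 7 | data) = 0.
The predictive probability is P(white next | data) = (1)(5/42) + (3/4)(5/21) + (1/2)(2/7) + (1/4)(5/21) + (0)(5/42) = 1/2.

0.5000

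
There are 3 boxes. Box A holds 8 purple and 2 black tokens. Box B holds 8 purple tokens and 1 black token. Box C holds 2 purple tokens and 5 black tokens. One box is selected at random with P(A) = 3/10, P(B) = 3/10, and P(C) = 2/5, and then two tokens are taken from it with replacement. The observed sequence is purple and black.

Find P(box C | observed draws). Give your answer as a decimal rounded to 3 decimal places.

For each hypothesis, P(data | H) works out to: P(data | box A) = (8/10)(2/10) = 0.16; P(data | box B) = (8/9)(1/9) = 0.098765; P(data | box C) = (2/7)(5/7) = 0.20408.
The prior-weighted likelihoods are 3/10 · 0.16 = 0.048, 3/10 · 0.098765 = 0.02963, 2/5 · 0.20408 = 0.081633; these sum to 0.15926.
Therefore the posterior P(box C | data) = (0.081633) / (0.15926) = 0.51257.

0.513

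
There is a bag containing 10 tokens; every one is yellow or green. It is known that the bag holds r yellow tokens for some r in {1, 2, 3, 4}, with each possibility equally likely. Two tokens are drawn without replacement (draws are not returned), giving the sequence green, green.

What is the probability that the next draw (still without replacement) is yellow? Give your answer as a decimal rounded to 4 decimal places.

0.2688

Compute the likelihood of the observed sequence for each case: P(data | r = 1) = (9/10)(8/9) = 4/5; P(data | r = 2) = (8/10)(7/9) = 28/45; P(data | r = 3) = (7/10)(6/9) = 7/15; P(data | r = 4) = (6/10)(5/9) = 1/3.
The prior-weighted likelihoods are 1/4 · 4/5 = 1/5, 1/4 · 28/45 = 7/45, 1/4 · 7/15 = 7/60, 1/4 · 1/3 = 1/12; these sum to 5/9.
Dividing through by the total gives posterior P(r = 1 | data) = 9/25, P(r = 2 | data) = 7/25, P(r = 3 | data) = 21/100, P(r = 4 | data) = 3/20.
So P(yellow next | data) = Σ P(yellow next | H) P(H | data) = (1/8)(9/25) + (1/4)(7/25) + (3/8)(21/100) + (1/2)(3/20) = 43/160.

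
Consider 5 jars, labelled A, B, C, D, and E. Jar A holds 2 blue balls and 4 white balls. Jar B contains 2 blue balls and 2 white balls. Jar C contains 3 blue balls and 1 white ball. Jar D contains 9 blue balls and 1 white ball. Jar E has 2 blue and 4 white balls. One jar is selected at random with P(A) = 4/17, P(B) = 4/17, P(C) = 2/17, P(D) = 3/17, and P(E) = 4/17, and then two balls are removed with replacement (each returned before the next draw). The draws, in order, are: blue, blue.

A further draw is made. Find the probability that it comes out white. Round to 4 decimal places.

0.2970

Compute the likelihood of the observed sequence for each case: P(data | jar A) = (2/6)(2/6) = 0.11111; P(data | jar B) = (2/4)(2/4) = 0.25; P(data | jar C) = (3/4)(3/4) = 0.5625; P(data | jar D) = (9/10)(9/10) = 0.81; P(data | jar E) = (2/6)(2/6) = 0.11111.
The prior-weighted likelihoods are 4/17 · 0.11111 = 0.026144, 4/17 · 0.25 = 0.058824, 2/17 · 0.5625 = 0.066176, 3/17 · 0.81 = 0.14294, 4/17 · 0.11111 = 0.026144; with total 0.32023.
Normalising, the posterior is P(jar A | data) = 0.081641, P(jar B | data) = 0.18369, P(jar C | data) = 0.20665, P(jar D | data) = 0.44637, P(jar E | data) = 0.081641.
Averaging over the posterior, P(white next | data) = (2/3)(0.081641) + (1/2)(0.18369) + (1/4)(0.20665) + (1/10)(0.44637) + (2/3)(0.081641) = 0.297.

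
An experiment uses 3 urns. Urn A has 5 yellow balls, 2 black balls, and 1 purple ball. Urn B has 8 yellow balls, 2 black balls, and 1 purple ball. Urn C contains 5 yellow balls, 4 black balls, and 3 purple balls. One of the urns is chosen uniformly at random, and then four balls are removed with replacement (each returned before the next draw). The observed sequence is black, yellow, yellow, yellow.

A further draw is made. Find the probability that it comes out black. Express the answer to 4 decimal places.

For each hypothesis, P(data | H) works out to: P(data | urn A) = (2/8)(5/8)(5/8)(5/8) = 0.061035; P(data | urn B) = (2/11)(8/11)(8/11)(8/11) = 0.069941; P(data | urn C) = (4/12)(5/12)(5/12)(5/12) = 0.024113.
Weighting by the prior gives 1/3 · 0.061035 = 0.020345, 1/3 · 0.069941 = 0.023314, 1/3 · 0.024113 = 0.0080376; with total 0.051696.
The posterior is then P(urn A | data) = 0.39355, P(urn B | data) = 0.45097, P(urn C | data) = 0.15548.
Averaging over the posterior, P(black next | data) = (1/4)(0.39355) + (2/11)(0.45097) + (1/3)(0.15548) = 0.23221.

0.2322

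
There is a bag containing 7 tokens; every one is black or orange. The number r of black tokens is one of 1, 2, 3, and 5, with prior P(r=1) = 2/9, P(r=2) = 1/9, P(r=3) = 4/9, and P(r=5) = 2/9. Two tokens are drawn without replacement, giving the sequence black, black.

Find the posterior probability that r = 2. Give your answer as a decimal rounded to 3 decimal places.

For each hypothesis, P(data | H) works out to: P(data | r = 1) = (1/7)(0/6) = 0; P(data | r = 2) = (2/7)(1/6) = 1/21; P(data | r = 3) = (3/7)(2/6) = 1/7; P(data | r = 5) = (5/7)(4/6) = 10/21.
The prior-weighted likelihoods are 2/9 · 0 = 0, 1/9 · 1/21 = 1/189, 4/9 · 1/7 = 4/63, 2/9 · 10/21 = 20/189; these sum to 11/63.
Therefore the posterior P(r = 2 | data) = (1/189) / (11/63) = 1/33.

0.030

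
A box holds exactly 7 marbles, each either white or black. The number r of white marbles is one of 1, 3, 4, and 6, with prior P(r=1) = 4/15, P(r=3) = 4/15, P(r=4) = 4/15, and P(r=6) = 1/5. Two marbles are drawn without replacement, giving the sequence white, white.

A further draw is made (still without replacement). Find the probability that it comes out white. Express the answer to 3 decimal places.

Under each hypothesis, the probability of the observed sequence is: P(data | r = 1) = (1/7)(0/6) = 0; P(data | r = 3) = (3/7)(2/6) = 1/7; P(data | r = 4) = (4/7)(3/6) = 2/7; P(data | r = 6) = (6/7)(5/6) = 5/7.
Weighting by the prior gives 4/15 · 0 = 0, 4/15 · 1/7 = 4/105, 4/15 · 2/7 = 8/105, 1/5 · 5/7 = 1/7; with total 9/35.
The posterior is then P(r = 1 | data) = 0, P(r = 3 | data) = 4/27, P(r = 4 | data) = 8/27, P(r = 6 | data) = 5/9.
Averaging over the posterior, P(white next | data) = (1/5)(4/27) + (2/5)(8/27) + (4/5)(5/9) = 16/27.

0.593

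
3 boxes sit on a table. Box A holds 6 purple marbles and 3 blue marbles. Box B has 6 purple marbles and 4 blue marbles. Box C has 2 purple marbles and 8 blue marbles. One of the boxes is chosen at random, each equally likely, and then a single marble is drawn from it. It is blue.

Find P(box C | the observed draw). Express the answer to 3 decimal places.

0.522

Compute the likelihood of this draw for each case: P(data | box A) = (3/9) = 1/3; P(data | box B) = (4/10) = 2/5; P(data | box C) = (8/10) = 4/5.
Weighting by the prior gives 1/3 · 1/3 = 1/9, 1/3 · 2/5 = 2/15, 1/3 · 4/5 = 4/15; these sum to 23/45.
So P(box C | data) = (4/15) / (23/45) = 12/23.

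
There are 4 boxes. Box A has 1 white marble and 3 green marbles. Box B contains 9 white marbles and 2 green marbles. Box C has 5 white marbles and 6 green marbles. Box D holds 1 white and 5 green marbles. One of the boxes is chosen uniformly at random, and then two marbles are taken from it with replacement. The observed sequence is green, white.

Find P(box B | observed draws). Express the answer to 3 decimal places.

Compute the likelihood of the observed sequence for each case: P(data | box A) = (3/4)(1/4) = 0.1875; P(data | box B) = (2/11)(9/11) = 0.14876; P(data | box C) = (6/11)(5/11) = 0.24793; P(data | box D) = (5/6)(1/6) = 0.13889.
The prior-weighted likelihoods are 1/4 · 0.1875 = 0.046875, 1/4 · 0.14876 = 0.03719, 1/4 · 0.24793 = 0.061983, 1/4 · 0.13889 = 0.034722; summing to 0.18077.
Therefore the posterior P(box B | data) = (0.03719) / (0.18077) = 0.20573.

0.206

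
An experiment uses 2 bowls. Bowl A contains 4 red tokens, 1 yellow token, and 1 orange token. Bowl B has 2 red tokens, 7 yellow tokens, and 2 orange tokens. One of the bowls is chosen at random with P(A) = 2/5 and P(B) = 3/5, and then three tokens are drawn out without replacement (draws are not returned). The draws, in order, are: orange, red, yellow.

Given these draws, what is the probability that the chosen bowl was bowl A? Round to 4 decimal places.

0.4400

Under each hypothesis, the probability of the observed sequence is: P(data | bowl A) = (1/6)(4/5)(1/4) = 1/30; P(data | bowl B) = (2/11)(2/10)(7/9) = 14/495.
Multiplying each by its prior: 2/5 · 1/30 = 1/75, 3/5 · 14/495 = 14/825; these sum to 1/33.
So P(bowl A | data) = (1/75) / (1/33) = 11/25.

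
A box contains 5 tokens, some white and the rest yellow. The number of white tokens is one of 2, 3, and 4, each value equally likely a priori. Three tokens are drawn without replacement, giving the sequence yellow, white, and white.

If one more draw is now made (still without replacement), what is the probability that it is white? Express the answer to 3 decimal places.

Under each hypothesis, the probability of the observed sequence is: P(data | r = 2) = (3/5)(2/4)(1/3) = 1/10; P(data | r = 3) = (2/5)(3/4)(2/3) = 1/5; P(data | r = 4) = (1/5)(4/4)(3/3) = 1/5.
Multiplying each by its prior: 1/3 · 1/10 = 1/30, 1/3 · 1/5 = 1/15, 1/3 · 1/5 = 1/15; these sum to 1/6.
Normalising, the posterior is P(r = 2 | data) = 1/5, P(r = 3 | data) = 2/5, P(r = 4 | data) = 2/5.
Averaging over the posterior, P(white next | data) = (0)(1/5) + (1/2)(2/5) + (1)(2/5) = 3/5.

0.600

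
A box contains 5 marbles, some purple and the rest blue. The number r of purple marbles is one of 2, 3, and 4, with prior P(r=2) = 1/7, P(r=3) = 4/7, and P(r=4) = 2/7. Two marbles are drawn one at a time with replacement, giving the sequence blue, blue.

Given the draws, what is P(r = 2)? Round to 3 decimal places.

0.333

For each hypothesis, P(data | H) works out to: P(data | r = 2) = (3/5)(3/5) = 9/25; P(data | r = 3) = (2/5)(2/5) = 4/25; P(data | r = 4) = (1/5)(1/5) = 1/25.
The prior-weighted likelihoods are 1/7 · 9/25 = 9/175, 4/7 · 4/25 = 16/175, 2/7 · 1/25 = 2/175; summing to 27/175.
So P(r = 2 | data) = (9/175) / (27/175) = 1/3.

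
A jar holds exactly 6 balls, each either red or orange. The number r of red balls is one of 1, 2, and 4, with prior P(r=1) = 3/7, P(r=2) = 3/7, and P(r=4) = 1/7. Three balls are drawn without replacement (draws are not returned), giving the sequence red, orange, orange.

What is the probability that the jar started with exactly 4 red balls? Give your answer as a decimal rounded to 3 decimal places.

0.057

For each hypothesis, P(data | H) works out to: P(data | r = 1) = (1/6)(5/5)(4/4) = 1/6; P(data | r = 2) = (2/6)(4/5)(3/4) = 1/5; P(data | r = 4) = (4/6)(2/5)(1/4) = 1/15.
Multiplying each by its prior: 3/7 · 1/6 = 1/14, 3/7 · 1/5 = 3/35, 1/7 · 1/15 = 1/105; summing to 1/6.
Hence P(r = 4 | data) = (1/105) / (1/6) = 2/35.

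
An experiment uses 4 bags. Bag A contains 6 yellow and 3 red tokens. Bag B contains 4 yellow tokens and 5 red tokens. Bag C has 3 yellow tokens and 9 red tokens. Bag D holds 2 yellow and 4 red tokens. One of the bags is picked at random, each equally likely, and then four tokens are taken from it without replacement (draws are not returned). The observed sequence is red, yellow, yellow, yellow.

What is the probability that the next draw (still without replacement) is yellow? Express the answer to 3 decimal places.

Under each hypothesis, the probability of the observed sequence is: P(data | bag A) = (3/9)(6/8)(5/7)(4/6) = 0.11905; P(data | bag B) = (5/9)(4/8)(3/7)(2/6) = 0.039683; P(data | bag C) = (9/12)(3/11)(2/10)(1/9) = 0.0045455; P(data | bag D) = (4/6)(2/5)(1/4)(0/3) = 0.
The prior-weighted likelihoods are 1/4 · 0.11905 = 0.029762, 1/4 · 0.039683 = 0.0099206, 1/4 · 0.0045455 = 0.0011364, 1/4 · 0 = 0; with total 0.040819.
The posterior is then P(bag A | data) = 0.72912, P(bag B | data) = 0.24304, P(bag C | data) = 0.027839, P(bag D | data) = 0.
The predictive probability is P(yellow next | data) = (3/5)(0.72912) + (1/5)(0.24304) + (0)(0.027839) = 0.48608.

0.486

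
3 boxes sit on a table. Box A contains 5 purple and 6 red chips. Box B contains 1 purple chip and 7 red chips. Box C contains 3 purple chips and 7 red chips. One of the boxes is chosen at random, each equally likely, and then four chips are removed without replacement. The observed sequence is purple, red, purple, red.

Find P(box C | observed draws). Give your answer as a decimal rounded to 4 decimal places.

The likelihood of the observed sequence under each hypothesis: P(data | box A) = (5/11)(6/10)(4/9)(5/8) = 0.075758; P(data | box B) = (1/8)(7/7)(0/6) = 0; P(data | box C) = (3/10)(7/9)(2/8)(6/7) = 0.05.
Multiplying each by its prior: 1/3 · 0.075758 = 0.025253, 1/3 · 0 = 0, 1/3 · 0.05 = 0.016667; with total 0.041919.
Hence P(box C | data) = (0.016667) / (0.041919) = 0.39759.

0.3976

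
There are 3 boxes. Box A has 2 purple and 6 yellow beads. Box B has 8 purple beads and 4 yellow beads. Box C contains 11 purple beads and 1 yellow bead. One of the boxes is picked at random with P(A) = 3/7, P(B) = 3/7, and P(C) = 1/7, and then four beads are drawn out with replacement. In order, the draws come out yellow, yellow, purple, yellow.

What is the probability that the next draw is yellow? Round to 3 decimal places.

Compute the likelihood of the observed sequence for each case: P(data | box A) = (6/8)(6/8)(2/8)(6/8) = 0.10547; P(data | box B) = (4/12)(4/12)(8/12)(4/12) = 0.024691; P(data | box C) = (1/12)(1/12)(11/12)(1/12) = 0.00053048.
Weighting by the prior gives 3/7 · 0.10547 = 0.045201, 3/7 · 0.024691 = 0.010582, 1/7 · 0.00053048 = 7.5783e-05; summing to 0.055859.
Normalising, the posterior is P(box A | data) = 0.8092, P(box B | data) = 0.18944, P(box C | data) = 0.0013567.
So P(yellow next | data) = Σ P(yellow next | H) P(H | data) = (3/4)(0.8092) + (1/3)(0.18944) + (1/12)(0.0013567) = 0.67016.

0.670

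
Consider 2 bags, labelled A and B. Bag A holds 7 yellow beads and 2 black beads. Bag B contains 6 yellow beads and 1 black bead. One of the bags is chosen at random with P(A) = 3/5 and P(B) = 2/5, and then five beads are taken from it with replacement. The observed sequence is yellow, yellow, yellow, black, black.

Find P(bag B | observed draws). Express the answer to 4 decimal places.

The likelihood of the observed sequence under each hypothesis: P(data | bag A) = (7/9)(7/9)(7/9)(2/9)(2/9) = 0.023235; P(data | bag B) = (6/7)(6/7)(6/7)(1/7)(1/7) = 0.012852.
Weighting by the prior gives 3/5 · 0.023235 = 0.013941, 2/5 · 0.012852 = 0.0051407; summing to 0.019082.
Therefore the posterior P(bag B | data) = (0.0051407) / (0.019082) = 0.26941.

0.2694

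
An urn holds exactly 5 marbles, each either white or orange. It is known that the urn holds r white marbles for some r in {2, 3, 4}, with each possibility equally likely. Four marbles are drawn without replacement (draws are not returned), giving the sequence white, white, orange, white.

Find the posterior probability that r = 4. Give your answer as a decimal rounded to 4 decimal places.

0.6667

Under each hypothesis, the probability of the observed sequence is: P(data | r = 2) = (2/5)(1/4)(3/3)(0/2) = 0; P(data | r = 3) = (3/5)(2/4)(2/3)(1/2) = 1/10; P(data | r = 4) = (4/5)(3/4)(1/3)(2/2) = 1/5.
The prior-weighted likelihoods are 1/3 · 0 = 0, 1/3 · 1/10 = 1/30, 1/3 · 1/5 = 1/15; these sum to 1/10.
Hence P(r = 4 | data) = (1/15) / (1/10) = 2/3.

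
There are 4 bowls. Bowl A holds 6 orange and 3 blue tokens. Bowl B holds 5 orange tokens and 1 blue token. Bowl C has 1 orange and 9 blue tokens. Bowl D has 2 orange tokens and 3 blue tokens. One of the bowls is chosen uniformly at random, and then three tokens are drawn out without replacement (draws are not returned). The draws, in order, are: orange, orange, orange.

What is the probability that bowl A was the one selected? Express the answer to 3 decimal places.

0.323

Under each hypothesis, the probability of the observed sequence is: P(data | bowl A) = (6/9)(5/8)(4/7) = 5/21; P(data | bowl B) = (5/6)(4/5)(3/4) = 1/2; P(data | bowl C) = (1/10)(0/9) = 0; P(data | bowl D) = (2/5)(1/4)(0/3) = 0.
Multiplying each by its prior: 1/4 · 5/21 = 5/84, 1/4 · 1/2 = 1/8, 1/4 · 0 = 0, 1/4 · 0 = 0; summing to 31/168.
So P(bowl A | data) = (5/84) / (31/168) = 10/31.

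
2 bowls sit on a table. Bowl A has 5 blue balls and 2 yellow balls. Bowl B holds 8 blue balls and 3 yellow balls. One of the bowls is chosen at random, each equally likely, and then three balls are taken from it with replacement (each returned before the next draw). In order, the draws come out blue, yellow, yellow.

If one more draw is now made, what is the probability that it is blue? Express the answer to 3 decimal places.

The likelihood of the observed sequence under each hypothesis: P(data | bowl A) = (5/7)(2/7)(2/7) = 0.058309; P(data | bowl B) = (8/11)(3/11)(3/11) = 0.054095.
Weighting by the prior gives 1/2 · 0.058309 = 0.029155, 1/2 · 0.054095 = 0.027047; summing to 0.056202.
The posterior is then P(bowl A | data) = 0.51875, P(bowl B | data) = 0.48125.
The predictive probability is P(blue next | data) = (5/7)(0.51875) + (8/11)(0.48125) = 0.72054.

0.721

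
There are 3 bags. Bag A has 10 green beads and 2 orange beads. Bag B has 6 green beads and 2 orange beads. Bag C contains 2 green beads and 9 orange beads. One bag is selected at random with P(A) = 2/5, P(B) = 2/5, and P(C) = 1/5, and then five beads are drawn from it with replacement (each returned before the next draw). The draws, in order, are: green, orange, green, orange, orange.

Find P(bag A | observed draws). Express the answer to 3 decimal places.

Under each hypothesis, the probability of the observed sequence is: P(data | bag A) = (10/12)(2/12)(10/12)(2/12)(2/12) = 0.003215; P(data | bag B) = (6/8)(2/8)(6/8)(2/8)(2/8) = 0.0087891; P(data | bag C) = (2/11)(9/11)(2/11)(9/11)(9/11) = 0.018106.
Weighting by the prior gives 2/5 · 0.003215 = 0.001286, 2/5 · 0.0087891 = 0.0035156, 1/5 · 0.018106 = 0.0036212; summing to 0.0084228.
Therefore the posterior P(bag A | data) = (0.001286) / (0.0084228) = 0.15268.

0.153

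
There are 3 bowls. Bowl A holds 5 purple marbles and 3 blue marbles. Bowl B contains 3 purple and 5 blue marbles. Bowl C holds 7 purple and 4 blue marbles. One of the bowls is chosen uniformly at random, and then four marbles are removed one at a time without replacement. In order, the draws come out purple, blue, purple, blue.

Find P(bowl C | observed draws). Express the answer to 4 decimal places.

Under each hypothesis, the probability of the observed sequence is: P(data | bowl A) = (5/8)(3/7)(4/6)(2/5) = 1/14; P(data | bowl B) = (3/8)(5/7)(2/6)(4/5) = 1/14; P(data | bowl C) = (7/11)(4/10)(6/9)(3/8) = 7/110.
The prior-weighted likelihoods are 1/3 · 1/14 = 1/42, 1/3 · 1/14 = 1/42, 1/3 · 7/110 = 7/330; these sum to 53/770.
Therefore the posterior P(bowl C | data) = (7/330) / (53/770) = 49/159.

0.3082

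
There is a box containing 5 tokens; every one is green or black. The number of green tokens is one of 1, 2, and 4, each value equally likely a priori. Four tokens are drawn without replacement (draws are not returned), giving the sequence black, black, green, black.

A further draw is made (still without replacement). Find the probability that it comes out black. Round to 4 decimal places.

The likelihood of the observed sequence under each hypothesis: P(data | r = 1) = (4/5)(3/4)(1/3)(2/2) = 1/5; P(data | r = 2) = (3/5)(2/4)(2/3)(1/2) = 1/10; P(data | r = 4) = (1/5)(0/4) = 0.
Multiplying each by its prior: 1/3 · 1/5 = 1/15, 1/3 · 1/10 = 1/30, 1/3 · 0 = 0; with total 1/10.
Dividing through by the total gives posterior P(r = 1 | data) = 2/3, P(r = 2 | data) = 1/3, P(r = 4 | data) = 0.
Averaging over the posterior, P(black next | data) = (1)(2/3) + (0)(1/3) = 2/3.

0.6667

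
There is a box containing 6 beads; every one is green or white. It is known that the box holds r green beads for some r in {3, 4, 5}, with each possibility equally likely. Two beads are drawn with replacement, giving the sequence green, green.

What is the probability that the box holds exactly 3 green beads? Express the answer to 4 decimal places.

0.1800

For each hypothesis, P(data | H) works out to: P(data | r = 3) = (3/6)(3/6) = 1/4; P(data | r = 4) = (4/6)(4/6) = 4/9; P(data | r = 5) = (5/6)(5/6) = 25/36.
Multiplying each by its prior: 1/3 · 1/4 = 1/12, 1/3 · 4/9 = 4/27, 1/3 · 25/36 = 25/108; these sum to 25/54.
Hence P(r = 3 | data) = (1/12) / (25/54) = 9/50.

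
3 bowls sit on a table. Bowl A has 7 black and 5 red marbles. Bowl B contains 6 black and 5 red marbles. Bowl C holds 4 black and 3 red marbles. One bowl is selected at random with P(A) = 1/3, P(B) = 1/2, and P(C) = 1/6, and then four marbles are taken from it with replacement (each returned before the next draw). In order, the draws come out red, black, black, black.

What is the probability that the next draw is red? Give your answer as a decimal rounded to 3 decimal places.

Compute the likelihood of the observed sequence for each case: P(data | bowl A) = (5/12)(7/12)(7/12)(7/12) = 0.082706; P(data | bowl B) = (5/11)(6/11)(6/11)(6/11) = 0.073765; P(data | bowl C) = (3/7)(4/7)(4/7)(4/7) = 0.079967.
The prior-weighted likelihoods are 1/3 · 0.082706 = 0.027569, 1/2 · 0.073765 = 0.036883, 1/6 · 0.079967 = 0.013328; summing to 0.077779.
Normalising, the posterior is P(bowl A | data) = 0.35445, P(bowl B | data) = 0.4742, P(bowl C | data) = 0.17135.
So P(red next | data) = Σ P(red next | H) P(H | data) = (5/12)(0.35445) + (5/11)(0.4742) + (3/7)(0.17135) = 0.43667.

0.437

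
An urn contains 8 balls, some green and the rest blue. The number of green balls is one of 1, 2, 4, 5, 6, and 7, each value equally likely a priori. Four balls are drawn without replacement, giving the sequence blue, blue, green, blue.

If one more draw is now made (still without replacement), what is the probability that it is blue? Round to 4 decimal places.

0.7188

The likelihood of the observed sequence under each hypothesis: P(data | r = 1) = (7/8)(6/7)(1/6)(5/5) = 1/8; P(data | r = 2) = (6/8)(5/7)(2/6)(4/5) = 1/7; P(data | r = 4) = (4/8)(3/7)(4/6)(2/5) = 2/35; P(data | r = 5) = (3/8)(2/7)(5/6)(1/5) = 1/56; P(data | r = 6) = (2/8)(1/7)(6/6)(0/5) = 0; P(data | r = 7) = (1/8)(0/7) = 0.
Multiplying each by its prior: 1/6 · 1/8 = 1/48, 1/6 · 1/7 = 1/42, 1/6 · 2/35 = 1/105, 1/6 · 1/56 = 1/336, 1/6 · 0 = 0, 1/6 · 0 = 0; summing to 2/35.
Normalising, the posterior is P(r = 1 | data) = 35/96, P(r = 2 | data) = 5/12, P(r = 4 | data) = 1/6, P(r = 5 | data) = 5/96, P(r = 6 | data) = 0, P(r = 7 | data) = 0.
The predictive probability is P(blue next | data) = (1)(35/96) + (3/4)(5/12) + (1/4)(1/6) + (0)(5/96) = 23/32.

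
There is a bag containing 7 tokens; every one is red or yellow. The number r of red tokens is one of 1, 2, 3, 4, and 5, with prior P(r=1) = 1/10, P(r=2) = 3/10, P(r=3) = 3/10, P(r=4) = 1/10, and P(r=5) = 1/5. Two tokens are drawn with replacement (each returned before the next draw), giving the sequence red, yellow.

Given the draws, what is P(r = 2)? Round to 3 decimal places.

The likelihood of the observed sequence under each hypothesis: P(data | r = 1) = (1/7)(6/7) = 6/49; P(data | r = 2) = (2/7)(5/7) = 10/49; P(data | r = 3) = (3/7)(4/7) = 12/49; P(data | r = 4) = (4/7)(3/7) = 12/49; P(data | r = 5) = (5/7)(2/7) = 10/49.
Multiplying each by its prior: 1/10 · 6/49 = 3/245, 3/10 · 10/49 = 3/49, 3/10 · 12/49 = 18/245, 1/10 · 12/49 = 6/245, 1/5 · 10/49 = 2/49; with total 52/245.
By Bayes' rule, P(r = 2 | data) = (3/49) / (52/245) = 15/52.

0.288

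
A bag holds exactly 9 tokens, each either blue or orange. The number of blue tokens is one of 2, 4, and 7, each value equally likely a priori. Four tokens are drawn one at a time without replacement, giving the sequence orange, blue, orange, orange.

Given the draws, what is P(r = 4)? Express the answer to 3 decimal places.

For each hypothesis, P(data | H) works out to: P(data | r = 2) = (7/9)(2/8)(6/7)(5/6) = 5/36; P(data | r = 4) = (5/9)(4/8)(4/7)(3/6) = 5/63; P(data | r = 7) = (2/9)(7/8)(1/7)(0/6) = 0.
Multiplying each by its prior: 1/3 · 5/36 = 5/108, 1/3 · 5/63 = 5/189, 1/3 · 0 = 0; summing to 55/756.
Therefore the posterior P(r = 4 | data) = (5/189) / (55/756) = 4/11.

0.364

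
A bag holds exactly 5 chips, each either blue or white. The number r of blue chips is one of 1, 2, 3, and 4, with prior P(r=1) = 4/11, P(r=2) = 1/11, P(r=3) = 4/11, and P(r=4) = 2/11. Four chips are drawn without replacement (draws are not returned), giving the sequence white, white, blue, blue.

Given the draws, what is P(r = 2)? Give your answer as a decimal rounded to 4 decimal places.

The likelihood of the observed sequence under each hypothesis: P(data | r = 1) = (4/5)(3/4)(1/3)(0/2) = 0; P(data | r = 2) = (3/5)(2/4)(2/3)(1/2) = 1/10; P(data | r = 3) = (2/5)(1/4)(3/3)(2/2) = 1/10; P(data | r = 4) = (1/5)(0/4) = 0.
Weighting by the prior gives 4/11 · 0 = 0, 1/11 · 1/10 = 1/110, 4/11 · 1/10 = 2/55, 2/11 · 0 = 0; with total 1/22.
Therefore the posterior P(r = 2 | data) = (1/110) / (1/22) = 1/5.

0.2000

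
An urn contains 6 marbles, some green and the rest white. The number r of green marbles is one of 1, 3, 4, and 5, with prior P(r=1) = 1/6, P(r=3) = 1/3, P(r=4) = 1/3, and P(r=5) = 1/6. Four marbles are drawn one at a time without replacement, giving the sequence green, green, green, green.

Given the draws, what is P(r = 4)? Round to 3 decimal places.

0.286

For each hypothesis, P(data | H) works out to: P(data | r = 1) = (1/6)(0/5) = 0; P(data | r = 3) = (3/6)(2/5)(1/4)(0/3) = 0; P(data | r = 4) = (4/6)(3/5)(2/4)(1/3) = 1/15; P(data | r = 5) = (5/6)(4/5)(3/4)(2/3) = 1/3.
The prior-weighted likelihoods are 1/6 · 0 = 0, 1/3 · 0 = 0, 1/3 · 1/15 = 1/45, 1/6 · 1/3 = 1/18; these sum to 7/90.
Therefore the posterior P(r = 4 | data) = (1/45) / (7/90) = 2/7.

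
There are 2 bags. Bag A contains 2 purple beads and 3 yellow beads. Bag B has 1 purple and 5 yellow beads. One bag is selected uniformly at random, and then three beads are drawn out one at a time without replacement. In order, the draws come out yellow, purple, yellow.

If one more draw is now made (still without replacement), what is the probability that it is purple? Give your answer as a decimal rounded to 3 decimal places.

0.273

Under each hypothesis, the probability of the observed sequence is: P(data | bag A) = (3/5)(2/4)(2/3) = 1/5; P(data | bag B) = (5/6)(1/5)(4/4) = 1/6.
The prior-weighted likelihoods are 1/2 · 1/5 = 1/10, 1/2 · 1/6 = 1/12; with total 11/60.
The posterior is then P(bag A | data) = 6/11, P(bag B | data) = 5/11.
The predictive probability is P(purple next | data) = (1/2)(6/11) + (0)(5/11) = 3/11.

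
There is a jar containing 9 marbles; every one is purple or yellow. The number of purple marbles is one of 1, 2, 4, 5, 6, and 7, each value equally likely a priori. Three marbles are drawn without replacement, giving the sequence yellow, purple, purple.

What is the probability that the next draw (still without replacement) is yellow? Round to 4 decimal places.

Under each hypothesis, the probability of the observed sequence is: P(data | r = 1) = (8/9)(1/8)(0/7) = 0; P(data | r = 2) = (7/9)(2/8)(1/7) = 1/36; P(data | r = 4) = (5/9)(4/8)(3/7) = 5/42; P(data | r = 5) = (4/9)(5/8)(4/7) = 10/63; P(data | r = 6) = (3/9)(6/8)(5/7) = 5/28; P(data | r = 7) = (2/9)(7/8)(6/7) = 1/6.
Multiplying each by its prior: 1/6 · 0 = 0, 1/6 · 1/36 = 1/216, 1/6 · 5/42 = 5/252, 1/6 · 10/63 = 5/189, 1/6 · 5/28 = 5/168, 1/6 · 1/6 = 1/36; these sum to 41/378.
Normalising, the posterior is P(r = 1 | data) = 0, P(r = 2 | data) = 7/164, P(r = 4 | data) = 15/82, P(r = 5 | data) = 10/41, P(r = 6 | data) = 45/164, P(r = 7 | data) = 21/82.
Averaging over the posterior, P(yellow next | data) = (1)(7/164) + (2/3)(15/82) + (1/2)(10/41) + (1/3)(45/164) + (1/6)(21/82) = 69/164.

0.4207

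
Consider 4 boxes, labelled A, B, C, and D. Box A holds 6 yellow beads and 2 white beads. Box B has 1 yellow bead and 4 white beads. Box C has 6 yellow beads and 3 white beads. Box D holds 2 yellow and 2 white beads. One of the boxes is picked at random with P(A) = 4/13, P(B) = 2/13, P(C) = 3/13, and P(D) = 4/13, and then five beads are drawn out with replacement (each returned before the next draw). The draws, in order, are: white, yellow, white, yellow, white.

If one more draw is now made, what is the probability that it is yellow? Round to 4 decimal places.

0.5189

Under each hypothesis, the probability of the observed sequence is: P(data | box A) = (2/8)(6/8)(2/8)(6/8)(2/8) = 0.0087891; P(data | box B) = (4/5)(1/5)(4/5)(1/5)(4/5) = 0.02048; P(data | box C) = (3/9)(6/9)(3/9)(6/9)(3/9) = 0.016461; P(data | box D) = (2/4)(2/4)(2/4)(2/4)(2/4) = 0.03125.
Weighting by the prior gives 4/13 · 0.0087891 = 0.0027043, 2/13 · 0.02048 = 0.0031508, 3/13 · 0.016461 = 0.0037987, 4/13 · 0.03125 = 0.0096154; summing to 0.019269.
The posterior is then P(box A | data) = 0.14034, P(box B | data) = 0.16351, P(box C | data) = 0.19714, P(box D | data) = 0.499.
Averaging over the posterior, P(yellow next | data) = (3/4)(0.14034) + (1/5)(0.16351) + (2/3)(0.19714) + (1/2)(0.499) = 0.51889.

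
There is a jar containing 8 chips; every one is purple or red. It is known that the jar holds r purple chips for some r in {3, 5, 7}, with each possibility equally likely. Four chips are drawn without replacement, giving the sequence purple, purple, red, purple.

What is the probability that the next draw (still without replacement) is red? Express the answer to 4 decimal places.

0.2857

For each hypothesis, P(data | H) works out to: P(data | r = 3) = (3/8)(2/7)(5/6)(1/5) = 1/56; P(data | r = 5) = (5/8)(4/7)(3/6)(3/5) = 3/28; P(data | r = 7) = (7/8)(6/7)(1/6)(5/5) = 1/8.
Weighting by the prior gives 1/3 · 1/56 = 1/168, 1/3 · 3/28 = 1/28, 1/3 · 1/8 = 1/24; with total 1/12.
The posterior is then P(r = 3 | data) = 1/14, P(r = 5 | data) = 3/7, P(r = 7 | data) = 1/2.
So P(red next | data) = Σ P(red next | H) P(H | data) = (1)(1/14) + (1/2)(3/7) + (0)(1/2) = 2/7.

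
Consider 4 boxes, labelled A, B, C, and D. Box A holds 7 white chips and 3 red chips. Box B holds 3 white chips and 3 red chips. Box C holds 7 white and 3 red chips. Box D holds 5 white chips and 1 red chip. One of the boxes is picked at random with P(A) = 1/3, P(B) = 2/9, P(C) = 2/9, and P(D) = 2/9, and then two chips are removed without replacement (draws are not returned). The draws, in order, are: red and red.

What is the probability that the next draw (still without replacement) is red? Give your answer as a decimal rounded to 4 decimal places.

0.1932

Under each hypothesis, the probability of the observed sequence is: P(data | box A) = (3/10)(2/9) = 1/15; P(data | box B) = (3/6)(2/5) = 1/5; P(data | box C) = (3/10)(2/9) = 1/15; P(data | box D) = (1/6)(0/5) = 0.
Weighting by the prior gives 1/3 · 1/15 = 1/45, 2/9 · 1/5 = 2/45, 2/9 · 1/15 = 2/135, 2/9 · 0 = 0; with total 11/135.
Dividing through by the total gives posterior P(box A | data) = 3/11, P(box B | data) = 6/11, P(box C | data) = 2/11, P(box D | data) = 0.
The predictive probability is P(red next | data) = (1/8)(3/11) + (1/4)(6/11) + (1/8)(2/11) = 17/88.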